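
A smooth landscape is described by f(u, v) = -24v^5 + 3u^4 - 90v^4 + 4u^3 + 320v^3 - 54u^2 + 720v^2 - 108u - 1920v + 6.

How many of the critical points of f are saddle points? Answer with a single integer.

6

f separates as a function of u plus a function of v, so ∇f=0 decouples.
∂f/∂u = 12(u - 3)(u + 1)(u + 3) = 0 at u ∈ {-3, -1, 3}; ∂f/∂v = -120(v - 2)(v - 1)(v + 2)(v + 4) = 0 at v ∈ {-4, -2, 1, 2}.
The Hessian is diagonal: diag(f_uu, f_vv). Second derivatives: f_uu(-3)=144, f_uu(-1)=-96, f_uu(3)=288; f_vv(-4)=7200, f_vv(-2)=-2880, f_vv(1)=1800, f_vv(2)=-2880.
Saddle points occur where the two diagonal entries have opposite signs: (-3, -2), (-3, 2), (-1, -4), (-1, 1), (3, -2), (3, 2). Count: 6.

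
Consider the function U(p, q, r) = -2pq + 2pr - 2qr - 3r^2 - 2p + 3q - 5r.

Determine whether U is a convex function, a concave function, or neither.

neither

U is quadratic, so its Hessian is the constant matrix H = [[0, -2, 2], [-2, 0, -2], [2, -2, -6]].
Leading principal minors: 0, -4, 40.
Neither pattern holds ⇒ H is indefinite ⇒ neither convex nor concave.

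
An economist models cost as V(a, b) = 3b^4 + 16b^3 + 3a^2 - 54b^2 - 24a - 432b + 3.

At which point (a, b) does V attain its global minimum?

(4, 3)

V(a,b) separates as P(a) + Q(b) + 3, so its minimum is min P + min Q + 3.
P'(a) = 6a - 24 vanishes at a ∈ {4}; Q'(b) = 12(b - 3)(b + 3)(b + 4) vanishes at b ∈ {-4, -3, 3}.
Local minima of P (where P''>0): P(4)=-48. Local minima of Q: Q(-4)=608, Q(3)=-1107.
So the global minimum of V is P(4) + Q(3) + 3 = -48 − 1107 + 3 = -1152, attained at (4, 3).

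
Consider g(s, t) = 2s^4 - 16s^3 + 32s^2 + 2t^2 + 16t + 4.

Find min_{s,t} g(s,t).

-28

g(s,t) separates as P(s) + Q(t) + 4, so its minimum is min P + min Q + 4.
P'(s) = 8s(s - 4)(s - 2) vanishes at s ∈ {0, 2, 4}; Q'(t) = 4(t + 4) vanishes at t ∈ {-4}.
Local minima of P (where P''>0): P(0)=0, P(4)=0. Local minima of Q: Q(-4)=-32.
So the global minimum of g is P(0) + Q(-4) + 4 = 0 − 32 + 4 = -28, attained at (0, -4).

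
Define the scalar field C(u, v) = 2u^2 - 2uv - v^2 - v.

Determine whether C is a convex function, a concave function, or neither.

C is quadratic, so its Hessian is the constant matrix H = [[4, -2], [-2, -2]].
det(H) = -12, tr(H) = 2.
det(H) < 0, so H is indefinite: neither convex nor concave.

neither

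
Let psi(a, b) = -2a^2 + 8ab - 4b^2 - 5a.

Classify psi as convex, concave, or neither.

neither

psi is quadratic, so its Hessian is the constant matrix H = [[-4, 8], [8, -8]].
det(H) = -32, tr(H) = -12.
det(H) < 0, so H is indefinite: neither convex nor concave.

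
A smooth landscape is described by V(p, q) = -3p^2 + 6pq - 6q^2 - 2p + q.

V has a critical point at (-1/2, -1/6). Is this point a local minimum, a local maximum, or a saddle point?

The Hessian of V is constant: H = [[-6, 6], [6, -12]].
det(H) = (-6)·(-12) − 6² = 36.
det(H) > 0 and tr(H) = -18 < 0, so H is negative definite and the point is a local maximum.

local maximum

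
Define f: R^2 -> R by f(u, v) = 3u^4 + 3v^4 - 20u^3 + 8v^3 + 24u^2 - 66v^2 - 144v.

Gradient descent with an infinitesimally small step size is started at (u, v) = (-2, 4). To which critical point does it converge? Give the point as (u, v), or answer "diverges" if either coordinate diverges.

(0, 3)

f is separable, so gradient descent decouples: u follows -∂f/∂u, v follows -∂f/∂v.
∂f/∂u = 12u(u - 4)(u - 1); at u=-2 this is -432, so u increases.
∂f/∂v = 12(v - 3)(v + 1)(v + 4); at v=4 this is 480, so v decreases.
u converges to its nearest critical value 0 (a local min of the u-part); v converges to 3. The iterate converges to (0, 3).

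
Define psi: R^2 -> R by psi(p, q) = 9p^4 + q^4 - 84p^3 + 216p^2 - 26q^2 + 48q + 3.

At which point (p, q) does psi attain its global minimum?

psi(p,q) separates as A(p) + B(q) + 3, so its minimum is min A + min B + 3.
A'(p) = 36p(p - 4)(p - 3) vanishes at p ∈ {0, 3, 4}; B'(q) = 4(q - 3)(q - 1)(q + 4) vanishes at q ∈ {-4, 1, 3}.
Local minima of A (where A''>0): A(0)=0, A(4)=384. Local minima of B: B(-4)=-352, B(3)=-9.
So the global minimum of psi is A(0) + B(-4) + 3 = 0 − 352 + 3 = -349, attained at (0, -4).

(0, -4)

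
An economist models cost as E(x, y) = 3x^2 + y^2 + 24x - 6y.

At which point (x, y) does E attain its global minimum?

E(x,y) separates as P(x) + Q(y), so its minimum is min P + min Q.
P'(x) = 6x + 24 vanishes at x ∈ {-4}; Q'(y) = 2y - 6 vanishes at y ∈ {3}.
Local minima of P (where P''>0): P(-4)=-48. Local minima of Q: Q(3)=-9.
So the global minimum of E is P(-4) + Q(3) = -48 − 9 = -57, attained at (-4, 3).

(-4, 3)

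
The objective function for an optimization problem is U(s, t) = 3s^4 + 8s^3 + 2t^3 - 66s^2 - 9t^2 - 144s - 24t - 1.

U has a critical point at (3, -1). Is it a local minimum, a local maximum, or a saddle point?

The mixed partial ∂²U/∂s∂t is 0, so the Hessian at any point is diag(U_ss, U_tt) = diag(12(3s^2 + 4s - 11), 6(2t - 3)).
At (3, -1): H = diag(336, -30).
The eigenvalues have opposite signs, so H is indefinite: a saddle point.

saddle point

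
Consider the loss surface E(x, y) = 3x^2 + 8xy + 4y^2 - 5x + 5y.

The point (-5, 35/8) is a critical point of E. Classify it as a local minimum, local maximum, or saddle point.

The Hessian of E is constant: H = [[6, 8], [8, 8]].
det(H) = 6·8 − 8² = -16.
Since det(H) < 0, H is indefinite and the critical point is a saddle point.

saddle point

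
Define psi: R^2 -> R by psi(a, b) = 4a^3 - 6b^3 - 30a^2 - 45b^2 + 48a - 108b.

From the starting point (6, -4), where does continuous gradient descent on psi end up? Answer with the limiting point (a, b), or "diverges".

psi is separable, so gradient descent decouples: a follows -∂psi/∂a, b follows -∂psi/∂b.
∂psi/∂a = 12(a - 4)(a - 1); at a=6 this is 120, so a decreases.
∂psi/∂b = -18(b + 2)(b + 3); at b=-4 this is -36, so b increases.
a converges to its nearest critical value 4 (a local min of the a-part); b converges to -3. The iterate converges to (4, -3).

(4, -3)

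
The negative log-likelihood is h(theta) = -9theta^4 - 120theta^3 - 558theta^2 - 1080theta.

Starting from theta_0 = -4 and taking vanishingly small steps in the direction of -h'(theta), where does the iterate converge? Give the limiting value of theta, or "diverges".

h'(theta) = -36(theta + 2)(theta + 3)(theta + 5), so h'(-4) = -72.
Gradient descent moves in the -h' direction, i.e. theta is increasing.
The nearest critical point in that direction is theta = -3, where h'' = 72 > 0 (a local minimum). The iterate converges there.

-3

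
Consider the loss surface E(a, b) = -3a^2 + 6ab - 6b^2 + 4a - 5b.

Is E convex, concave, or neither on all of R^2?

concave

E is quadratic, so its Hessian is the constant matrix H = [[-6, 6], [6, -12]].
det(H) = 36, tr(H) = -18.
det(H) > 0 and tr(H) < 0, so H is negative definite everywhere: concave.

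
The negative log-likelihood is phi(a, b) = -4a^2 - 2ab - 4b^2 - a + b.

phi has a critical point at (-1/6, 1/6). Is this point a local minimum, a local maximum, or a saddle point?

local maximum

The Hessian of phi is constant: H = [[-8, -2], [-2, -8]].
det(H) = (-8)·(-8) − (-2)² = 60.
det(H) > 0 and tr(H) = -16 < 0, so H is negative definite and the point is a local maximum.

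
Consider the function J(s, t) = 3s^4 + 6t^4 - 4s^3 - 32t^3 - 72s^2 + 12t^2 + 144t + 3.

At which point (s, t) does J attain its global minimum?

(4, -1)

J(s,t) separates as P(s) + Q(t) + 3, so its minimum is min P + min Q + 3.
P'(s) = 12s(s - 4)(s + 3) vanishes at s ∈ {-3, 0, 4}; Q'(t) = 24(t - 3)(t - 2)(t + 1) vanishes at t ∈ {-1, 2, 3}.
Local minima of P (where P''>0): P(-3)=-297, P(4)=-640. Local minima of Q: Q(-1)=-94, Q(3)=162.
So the global minimum of J is P(4) + Q(-1) + 3 = -640 − 94 + 3 = -731, attained at (4, -1).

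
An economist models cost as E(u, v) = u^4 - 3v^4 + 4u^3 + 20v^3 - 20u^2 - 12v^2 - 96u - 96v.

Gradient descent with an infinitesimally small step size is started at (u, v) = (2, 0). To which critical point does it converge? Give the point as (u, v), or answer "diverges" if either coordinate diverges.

E is separable, so gradient descent decouples: u follows -∂E/∂u, v follows -∂E/∂v.
∂E/∂u = 4(u - 3)(u + 2)(u + 4); at u=2 this is -96, so u increases.
∂E/∂v = -12(v - 4)(v - 2)(v + 1); at v=0 this is -96, so v increases.
u converges to its nearest critical value 3 (a local min of the u-part); v converges to 2. The iterate converges to (3, 2).

(3, 2)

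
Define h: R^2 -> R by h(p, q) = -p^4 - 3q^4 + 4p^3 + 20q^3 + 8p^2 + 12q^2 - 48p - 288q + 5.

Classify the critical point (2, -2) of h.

The mixed partial ∂²h/∂p∂q is 0, so the Hessian at any point is diag(h_pp, h_qq) = diag(4(-3p^2 + 6p + 4), 12(-3q^2 + 10q + 2)).
At (2, -2): H = diag(16, -360).
The eigenvalues have opposite signs, so H is indefinite: a saddle point.

saddle point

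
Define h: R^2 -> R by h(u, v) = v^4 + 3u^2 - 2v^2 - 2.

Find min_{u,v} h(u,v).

h(u,v) separates as P(u) + Q(v) − 2, so its minimum is min P + min Q − 2.
P'(u) = 6u vanishes at u ∈ {0}; Q'(v) = 4v(v - 1)(v + 1) vanishes at v ∈ {-1, 0, 1}.
Local minima of P (where P''>0): P(0)=0. Local minima of Q: Q(-1)=-1, Q(1)=-1.
So the global minimum of h is P(0) + Q(-1) − 2 = 0 − 1 − 2 = -3, attained at (0, -1).

-3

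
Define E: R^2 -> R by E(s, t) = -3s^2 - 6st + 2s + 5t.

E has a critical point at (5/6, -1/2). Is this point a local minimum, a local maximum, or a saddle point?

The Hessian of E is constant: H = [[-6, -6], [-6, 0]].
det(H) = (-6)·0 − (-6)² = -36.
Since det(H) < 0, H is indefinite and the critical point is a saddle point.

saddle point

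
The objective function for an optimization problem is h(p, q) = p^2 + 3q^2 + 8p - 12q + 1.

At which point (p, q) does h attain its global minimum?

(-4, 2)

h(p,q) separates as A(p) + B(q) + 1, so its minimum is min A + min B + 1.
A'(p) = 2p + 8 vanishes at p ∈ {-4}; B'(q) = 6q - 12 vanishes at q ∈ {2}.
Local minima of A (where A''>0): A(-4)=-16. Local minima of B: B(2)=-12.
So the global minimum of h is A(-4) + B(2) + 1 = -16 − 12 + 1 = -27, attained at (-4, 2).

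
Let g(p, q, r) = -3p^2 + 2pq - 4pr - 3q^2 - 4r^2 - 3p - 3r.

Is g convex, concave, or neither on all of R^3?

g is quadratic, so its Hessian is the constant matrix H = [[-6, 2, -4], [2, -6, 0], [-4, 0, -8]].
Leading principal minors: -6, 32, -160.
Signs alternate −, +, − ⇒ H ≺ 0 ⇒ concave.

concave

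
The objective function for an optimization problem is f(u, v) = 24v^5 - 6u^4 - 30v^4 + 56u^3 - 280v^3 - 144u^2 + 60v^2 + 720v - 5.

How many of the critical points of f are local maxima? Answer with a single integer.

f separates as a function of u plus a function of v, so ∇f=0 decouples.
∂f/∂u = -24u(u - 4)(u - 3) = 0 at u ∈ {0, 3, 4}; ∂f/∂v = 120(v - 3)(v - 1)(v + 1)(v + 2) = 0 at v ∈ {-2, -1, 1, 3}.
The Hessian is diagonal: diag(f_uu, f_vv). Second derivatives: f_uu(0)=-288, f_uu(3)=72, f_uu(4)=-96; f_vv(-2)=-1800, f_vv(-1)=960, f_vv(1)=-1440, f_vv(3)=4800.
Local maxima occur where both diagonal entries negative: (0, -2), (0, 1), (4, -2), (4, 1). Count: 4.

4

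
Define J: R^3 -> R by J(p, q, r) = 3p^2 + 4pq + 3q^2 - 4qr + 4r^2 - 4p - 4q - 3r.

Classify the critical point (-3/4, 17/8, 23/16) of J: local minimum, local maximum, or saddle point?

The Hessian is constant: H = [[6, 4, 0], [4, 6, -4], [0, -4, 8]].
Leading principal minors: Δ₁ = 6, Δ₂ = 20, Δ₃ = 64.
All leading minors are positive, so H is positive definite: a local minimum.

local minimum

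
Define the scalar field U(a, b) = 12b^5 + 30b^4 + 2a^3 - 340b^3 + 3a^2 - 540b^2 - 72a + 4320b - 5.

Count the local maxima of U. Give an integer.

2

U separates as a function of a plus a function of b, so ∇U=0 decouples.
∂U/∂a = 6(a - 3)(a + 4) = 0 at a ∈ {-4, 3}; ∂U/∂b = 60(b - 3)(b - 2)(b + 3)(b + 4) = 0 at b ∈ {-4, -3, 2, 3}.
The Hessian is diagonal: diag(U_aa, U_bb). Second derivatives: U_aa(-4)=-42, U_aa(3)=42; U_bb(-4)=-2520, U_bb(-3)=1800, U_bb(2)=-1800, U_bb(3)=2520.
Local maxima occur where both diagonal entries negative: (-4, -4), (-4, 2). Count: 2.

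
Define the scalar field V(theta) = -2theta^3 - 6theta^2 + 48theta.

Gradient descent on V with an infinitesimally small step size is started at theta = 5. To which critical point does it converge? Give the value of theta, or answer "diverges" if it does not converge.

diverges

V'(theta) = -6(theta - 2)(theta + 4), so V'(5) = -162.
Gradient descent moves in the -V' direction, i.e. theta is increasing.
There is no critical point above theta=5, and V' keeps the same sign, so the iterate runs off to +∞.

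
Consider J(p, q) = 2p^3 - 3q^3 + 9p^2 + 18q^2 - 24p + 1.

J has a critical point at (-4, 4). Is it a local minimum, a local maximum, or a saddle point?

The mixed partial ∂²J/∂p∂q is 0, so the Hessian at any point is diag(J_pp, J_qq) = diag(6(2p + 3), 18(-q + 2)).
At (-4, 4): H = diag(-30, -36).
Both eigenvalues are negative, so H is negative definite: a local maximum.

local maximum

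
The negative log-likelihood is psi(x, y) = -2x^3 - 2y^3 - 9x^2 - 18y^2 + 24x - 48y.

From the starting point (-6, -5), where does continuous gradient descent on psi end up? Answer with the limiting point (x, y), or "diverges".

(-4, -4)

psi is separable, so gradient descent decouples: x follows -∂psi/∂x, y follows -∂psi/∂y.
∂psi/∂x = -6(x - 1)(x + 4); at x=-6 this is -84, so x increases.
∂psi/∂y = -6(y + 2)(y + 4); at y=-5 this is -18, so y increases.
x converges to its nearest critical value -4 (a local min of the x-part); y converges to -4. The iterate converges to (-4, -4).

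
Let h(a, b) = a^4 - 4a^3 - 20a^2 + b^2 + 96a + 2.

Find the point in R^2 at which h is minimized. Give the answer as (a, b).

(-3, 0)

h(a,b) separates as P(a) + Q(b) + 2, so its minimum is min P + min Q + 2.
P'(a) = 4(a - 4)(a - 2)(a + 3) vanishes at a ∈ {-3, 2, 4}; Q'(b) = 2b vanishes at b ∈ {0}.
Local minima of P (where P''>0): P(-3)=-279, P(4)=64. Local minima of Q: Q(0)=0.
So the global minimum of h is P(-3) + Q(0) + 2 = -279 + 0 + 2 = -277, attained at (-3, 0).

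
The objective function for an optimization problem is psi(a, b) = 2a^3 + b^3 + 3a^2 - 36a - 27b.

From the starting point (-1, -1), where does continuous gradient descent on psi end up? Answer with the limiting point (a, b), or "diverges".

(2, 3)

psi is separable, so gradient descent decouples: a follows -∂psi/∂a, b follows -∂psi/∂b.
∂psi/∂a = 6(a - 2)(a + 3); at a=-1 this is -36, so a increases.
∂psi/∂b = 3(b - 3)(b + 3); at b=-1 this is -24, so b increases.
a converges to its nearest critical value 2 (a local min of the a-part); b converges to 3. The iterate converges to (2, 3).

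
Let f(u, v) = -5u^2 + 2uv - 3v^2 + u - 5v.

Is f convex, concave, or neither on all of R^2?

concave

f is quadratic, so its Hessian is the constant matrix H = [[-10, 2], [2, -6]].
det(H) = 56, tr(H) = -16.
det(H) > 0 and tr(H) < 0, so H is negative definite everywhere: concave.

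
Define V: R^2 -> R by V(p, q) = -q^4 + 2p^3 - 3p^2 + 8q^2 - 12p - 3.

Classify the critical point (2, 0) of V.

local minimum

The mixed partial ∂²V/∂p∂q is 0, so the Hessian at any point is diag(V_pp, V_qq) = diag(6(2p - 1), 4(-3q^2 + 4)).
At (2, 0): H = diag(18, 16).
Both eigenvalues are positive, so H is positive definite: a local minimum.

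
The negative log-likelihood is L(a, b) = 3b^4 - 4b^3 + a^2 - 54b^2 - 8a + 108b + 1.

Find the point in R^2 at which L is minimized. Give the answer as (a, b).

(4, -3)

L(a,b) separates as P(a) + Q(b) + 1, so its minimum is min P + min Q + 1.
P'(a) = 2a - 8 vanishes at a ∈ {4}; Q'(b) = 12(b - 3)(b - 1)(b + 3) vanishes at b ∈ {-3, 1, 3}.
Local minima of P (where P''>0): P(4)=-16. Local minima of Q: Q(-3)=-459, Q(3)=-27.
So the global minimum of L is P(4) + Q(-3) + 1 = -16 − 459 + 1 = -474, attained at (4, -3).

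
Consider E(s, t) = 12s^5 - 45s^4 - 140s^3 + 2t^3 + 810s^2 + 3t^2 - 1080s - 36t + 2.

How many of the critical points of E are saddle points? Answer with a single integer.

E separates as a function of s plus a function of t, so ∇E=0 decouples.
∂E/∂s = 60(s - 3)(s - 2)(s - 1)(s + 3) = 0 at s ∈ {-3, 1, 2, 3}; ∂E/∂t = 6(t - 2)(t + 3) = 0 at t ∈ {-3, 2}.
The Hessian is diagonal: diag(E_ss, E_tt). Second derivatives: E_ss(-3)=-7200, E_ss(1)=480, E_ss(2)=-300, E_ss(3)=720; E_tt(-3)=-30, E_tt(2)=30.
Saddle points occur where the two diagonal entries have opposite signs: (-3, 2), (1, -3), (2, 2), (3, -3). Count: 4.

4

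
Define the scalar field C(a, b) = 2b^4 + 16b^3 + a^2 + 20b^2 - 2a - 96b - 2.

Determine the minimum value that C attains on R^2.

-61

C(a,b) separates as P(a) + Q(b) − 2, so its minimum is min P + min Q − 2.
P'(a) = 2a - 2 vanishes at a ∈ {1}; Q'(b) = 8(b - 1)(b + 3)(b + 4) vanishes at b ∈ {-4, -3, 1}.
Local minima of P (where P''>0): P(1)=-1. Local minima of Q: Q(-4)=192, Q(1)=-58.
So the global minimum of C is P(1) + Q(1) − 2 = -1 − 58 − 2 = -61, attained at (1, 1).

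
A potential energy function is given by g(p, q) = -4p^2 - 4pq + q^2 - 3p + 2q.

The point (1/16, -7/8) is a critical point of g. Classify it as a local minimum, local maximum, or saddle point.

The Hessian of g is constant: H = [[-8, -4], [-4, 2]].
det(H) = (-8)·2 − (-4)² = -32.
Since det(H) < 0, H is indefinite and the critical point is a saddle point.

saddle point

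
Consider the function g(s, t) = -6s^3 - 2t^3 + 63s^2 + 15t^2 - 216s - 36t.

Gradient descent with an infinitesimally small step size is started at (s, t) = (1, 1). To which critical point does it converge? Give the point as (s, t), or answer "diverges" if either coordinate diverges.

(3, 2)

g is separable, so gradient descent decouples: s follows -∂g/∂s, t follows -∂g/∂t.
∂g/∂s = -18(s - 4)(s - 3); at s=1 this is -108, so s increases.
∂g/∂t = -6(t - 3)(t - 2); at t=1 this is -12, so t increases.
s converges to its nearest critical value 3 (a local min of the s-part); t converges to 2. The iterate converges to (3, 2).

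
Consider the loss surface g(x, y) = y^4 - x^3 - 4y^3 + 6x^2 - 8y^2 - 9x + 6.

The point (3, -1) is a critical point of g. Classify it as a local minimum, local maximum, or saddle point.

saddle point

The mixed partial ∂²g/∂x∂y is 0, so the Hessian at any point is diag(g_xx, g_yy) = diag(6(-x + 2), 4(3y^2 - 6y - 4)).
At (3, -1): H = diag(-6, 20).
The eigenvalues have opposite signs, so H is indefinite: a saddle point.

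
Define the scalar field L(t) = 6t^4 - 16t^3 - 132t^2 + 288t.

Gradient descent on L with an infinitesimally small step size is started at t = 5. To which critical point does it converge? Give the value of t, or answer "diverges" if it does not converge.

4

L'(t) = 24(t - 4)(t - 1)(t + 3), so L'(5) = 768.
Gradient descent moves in the -L' direction, i.e. t is decreasing.
The nearest critical point in that direction is t = 4, where L'' = 504 > 0 (a local minimum). The iterate converges there.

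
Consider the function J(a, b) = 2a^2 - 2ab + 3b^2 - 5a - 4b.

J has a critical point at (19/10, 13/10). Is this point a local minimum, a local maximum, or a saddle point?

The Hessian of J is constant: H = [[4, -2], [-2, 6]].
det(H) = 4·6 − (-2)² = 20.
det(H) > 0 and tr(H) = 10 > 0, so H is positive definite and the point is a local minimum.

local minimum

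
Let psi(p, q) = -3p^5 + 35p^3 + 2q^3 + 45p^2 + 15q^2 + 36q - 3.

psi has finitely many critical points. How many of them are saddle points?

psi separates as a function of p plus a function of q, so ∇psi=0 decouples.
∂psi/∂p = -15p(p - 3)(p + 1)(p + 2) = 0 at p ∈ {-2, -1, 0, 3}; ∂psi/∂q = 6(q + 2)(q + 3) = 0 at q ∈ {-3, -2}.
The Hessian is diagonal: diag(psi_pp, psi_qq). Second derivatives: psi_pp(-2)=150, psi_pp(-1)=-60, psi_pp(0)=90, psi_pp(3)=-900; psi_qq(-3)=-6, psi_qq(-2)=6.
Saddle points occur where the two diagonal entries have opposite signs: (-2, -3), (-1, -2), (0, -3), (3, -2). Count: 4.

4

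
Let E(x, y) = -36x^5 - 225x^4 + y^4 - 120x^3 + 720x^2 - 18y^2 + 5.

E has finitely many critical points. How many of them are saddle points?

6

E separates as a function of x plus a function of y, so ∇E=0 decouples.
∂E/∂x = -180x(x - 1)(x + 2)(x + 4) = 0 at x ∈ {-4, -2, 0, 1}; ∂E/∂y = 4y(y - 3)(y + 3) = 0 at y ∈ {-3, 0, 3}.
The Hessian is diagonal: diag(E_xx, E_yy). Second derivatives: E_xx(-4)=7200, E_xx(-2)=-2160, E_xx(0)=1440, E_xx(1)=-2700; E_yy(-3)=72, E_yy(0)=-36, E_yy(3)=72.
Saddle points occur where the two diagonal entries have opposite signs: (-4, 0), (-2, -3), (-2, 3), (0, 0), (1, -3), (1, 3). Count: 6.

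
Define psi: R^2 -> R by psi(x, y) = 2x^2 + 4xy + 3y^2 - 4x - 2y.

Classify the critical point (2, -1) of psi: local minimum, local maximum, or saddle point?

The Hessian of psi is constant: H = [[4, 4], [4, 6]].
det(H) = 4·6 − 4² = 8.
det(H) > 0 and tr(H) = 10 > 0, so H is positive definite and the point is a local minimum.

local minimum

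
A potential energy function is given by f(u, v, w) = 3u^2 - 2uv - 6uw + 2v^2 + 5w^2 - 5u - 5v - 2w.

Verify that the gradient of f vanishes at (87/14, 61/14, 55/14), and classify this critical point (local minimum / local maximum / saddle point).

∇f = (6u - 2v - 6w - 5, -2u + 4v - 5, -6u + 10w - 2); substituting (87/14, 61/14, 55/14) gives ∇f = (0, 0, 0), so (87/14, 61/14, 55/14) is indeed a critical point.
The Hessian is constant: H = [[6, -2, -6], [-2, 4, 0], [-6, 0, 10]].
Leading principal minors: Δ₁ = 6, Δ₂ = 20, Δ₃ = 56.
All leading minors are positive, so H is positive definite: a local minimum.

local minimum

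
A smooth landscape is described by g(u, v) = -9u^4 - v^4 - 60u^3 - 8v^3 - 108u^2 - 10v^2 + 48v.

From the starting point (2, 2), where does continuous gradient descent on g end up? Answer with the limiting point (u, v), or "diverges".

g is separable, so gradient descent decouples: u follows -∂g/∂u, v follows -∂g/∂v.
∂g/∂u = -36u(u + 2)(u + 3); at u=2 this is -1440, so u increases.
∂g/∂v = -4(v - 1)(v + 3)(v + 4); at v=2 this is -120, so v increases.
The u-coordinate has no critical point in that direction and runs off to infinity.

diverges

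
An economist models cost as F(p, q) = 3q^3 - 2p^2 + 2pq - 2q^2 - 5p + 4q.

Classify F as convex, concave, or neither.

The term 3q^3 is cubic, so the Hessian is not constant.
∂²F/∂q² = 18q - 4, which takes both signs as q varies (negative for sufficiently negative q). A diagonal entry of the Hessian changing sign means the Hessian is neither positive- nor negative-semidefinite on all of R^2.

neither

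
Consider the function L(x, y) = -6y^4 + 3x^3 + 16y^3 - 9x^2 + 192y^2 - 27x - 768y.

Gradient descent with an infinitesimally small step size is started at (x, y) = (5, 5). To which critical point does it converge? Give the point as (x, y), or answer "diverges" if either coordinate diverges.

L is separable, so gradient descent decouples: x follows -∂L/∂x, y follows -∂L/∂y.
∂L/∂x = 9(x - 3)(x + 1); at x=5 this is 108, so x decreases.
∂L/∂y = -24(y - 4)(y - 2)(y + 4); at y=5 this is -648, so y increases.
The y-coordinate has no critical point in that direction and runs off to infinity.

diverges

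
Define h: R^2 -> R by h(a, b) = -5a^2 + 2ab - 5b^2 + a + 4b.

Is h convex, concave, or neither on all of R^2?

concave

h is quadratic, so its Hessian is the constant matrix H = [[-10, 2], [2, -10]].
det(H) = 96, tr(H) = -20.
det(H) > 0 and tr(H) < 0, so H is negative definite everywhere: concave.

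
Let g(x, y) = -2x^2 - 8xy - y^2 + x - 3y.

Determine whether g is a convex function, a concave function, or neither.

neither

g is quadratic, so its Hessian is the constant matrix H = [[-4, -8], [-8, -2]].
det(H) = -56, tr(H) = -6.
det(H) < 0, so H is indefinite: neither convex nor concave.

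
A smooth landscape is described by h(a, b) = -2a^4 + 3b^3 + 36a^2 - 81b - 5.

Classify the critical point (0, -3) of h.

saddle point

The mixed partial ∂²h/∂a∂b is 0, so the Hessian at any point is diag(h_aa, h_bb) = diag(24(-a^2 + 3), 18b).
At (0, -3): H = diag(72, -54).
The eigenvalues have opposite signs, so H is indefinite: a saddle point.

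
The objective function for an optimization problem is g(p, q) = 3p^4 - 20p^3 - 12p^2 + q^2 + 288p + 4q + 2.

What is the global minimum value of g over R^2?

g(p,q) separates as A(p) + B(q) + 2, so its minimum is min A + min B + 2.
A'(p) = 12(p - 4)(p - 3)(p + 2) vanishes at p ∈ {-2, 3, 4}; B'(q) = 2q + 4 vanishes at q ∈ {-2}.
Local minima of A (where A''>0): A(-2)=-416, A(4)=448. Local minima of B: B(-2)=-4.
So the global minimum of g is A(-2) + B(-2) + 2 = -416 − 4 + 2 = -418, attained at (-2, -2).

-418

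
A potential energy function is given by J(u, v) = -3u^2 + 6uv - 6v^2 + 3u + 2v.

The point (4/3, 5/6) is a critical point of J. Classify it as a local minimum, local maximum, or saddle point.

The Hessian of J is constant: H = [[-6, 6], [6, -12]].
det(H) = (-6)·(-12) − 6² = 36.
det(H) > 0 and tr(H) = -18 < 0, so H is negative definite and the point is a local maximum.

local maximum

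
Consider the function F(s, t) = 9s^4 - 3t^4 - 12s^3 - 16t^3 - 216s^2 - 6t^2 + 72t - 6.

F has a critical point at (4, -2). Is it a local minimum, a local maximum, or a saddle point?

local minimum

The mixed partial ∂²F/∂s∂t is 0, so the Hessian at any point is diag(F_ss, F_tt) = diag(36(3s^2 - 2s - 12), -12(3t^2 + 8t + 1)).
At (4, -2): H = diag(1008, 36).
Both eigenvalues are positive, so H is positive definite: a local minimum.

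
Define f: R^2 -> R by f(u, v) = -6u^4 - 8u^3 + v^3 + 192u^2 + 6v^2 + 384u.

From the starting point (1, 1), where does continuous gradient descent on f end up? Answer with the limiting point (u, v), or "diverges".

f is separable, so gradient descent decouples: u follows -∂f/∂u, v follows -∂f/∂v.
∂f/∂u = -24(u - 4)(u + 1)(u + 4); at u=1 this is 720, so u decreases.
∂f/∂v = 3v(v + 4); at v=1 this is 15, so v decreases.
u converges to its nearest critical value -1 (a local min of the u-part); v converges to 0. The iterate converges to (-1, 0).

(-1, 0)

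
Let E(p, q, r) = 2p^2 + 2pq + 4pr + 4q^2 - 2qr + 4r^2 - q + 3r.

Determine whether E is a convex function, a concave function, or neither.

E is quadratic, so its Hessian is the constant matrix H = [[4, 2, 4], [2, 8, -2], [4, -2, 8]].
Leading principal minors: 4, 28, 48.
All positive ⇒ H ≻ 0 ⇒ convex.

convex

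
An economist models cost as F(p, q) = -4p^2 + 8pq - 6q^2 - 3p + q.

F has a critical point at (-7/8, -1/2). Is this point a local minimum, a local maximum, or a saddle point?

The Hessian of F is constant: H = [[-8, 8], [8, -12]].
det(H) = (-8)·(-12) − 8² = 32.
det(H) > 0 and tr(H) = -20 < 0, so H is negative definite and the point is a local maximum.

local maximum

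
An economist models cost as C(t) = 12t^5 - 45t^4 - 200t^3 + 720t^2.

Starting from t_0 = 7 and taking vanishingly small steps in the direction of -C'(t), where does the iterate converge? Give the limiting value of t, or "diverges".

4

C'(t) = 60t(t - 4)(t - 2)(t + 3), so C'(7) = 63000.
Gradient descent moves in the -C' direction, i.e. t is decreasing.
The nearest critical point in that direction is t = 4, where C'' = 3360 > 0 (a local minimum). The iterate converges there.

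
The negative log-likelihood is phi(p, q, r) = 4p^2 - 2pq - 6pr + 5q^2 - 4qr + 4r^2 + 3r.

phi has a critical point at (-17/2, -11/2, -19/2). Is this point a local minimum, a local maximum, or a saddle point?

The Hessian is constant: H = [[8, -2, -6], [-2, 10, -4], [-6, -4, 8]].
Leading principal minors: Δ₁ = 8, Δ₂ = 76, Δ₃ = 24.
All leading minors are positive, so H is positive definite: a local minimum.

local minimum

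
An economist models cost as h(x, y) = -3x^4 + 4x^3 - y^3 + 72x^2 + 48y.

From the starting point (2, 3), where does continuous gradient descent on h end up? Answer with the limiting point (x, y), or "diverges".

h is separable, so gradient descent decouples: x follows -∂h/∂x, y follows -∂h/∂y.
∂h/∂x = -12x(x - 4)(x + 3); at x=2 this is 240, so x decreases.
∂h/∂y = -3(y - 4)(y + 4); at y=3 this is 21, so y decreases.
x converges to its nearest critical value 0 (a local min of the x-part); y converges to -4. The iterate converges to (0, -4).

(0, -4)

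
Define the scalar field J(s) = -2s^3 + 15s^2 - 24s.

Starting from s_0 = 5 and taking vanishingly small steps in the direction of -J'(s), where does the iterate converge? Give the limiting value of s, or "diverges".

diverges

J'(s) = -6(s - 4)(s - 1), so J'(5) = -24.
Gradient descent moves in the -J' direction, i.e. s is increasing.
There is no critical point above s=5, and J' keeps the same sign, so the iterate runs off to +∞.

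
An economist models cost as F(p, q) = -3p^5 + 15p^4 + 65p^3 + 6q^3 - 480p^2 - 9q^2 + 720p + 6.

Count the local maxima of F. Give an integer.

F separates as a function of p plus a function of q, so ∇F=0 decouples.
∂F/∂p = -15(p - 4)(p - 3)(p - 1)(p + 4) = 0 at p ∈ {-4, 1, 3, 4}; ∂F/∂q = 18q(q - 1) = 0 at q ∈ {0, 1}.
The Hessian is diagonal: diag(F_pp, F_qq). Second derivatives: F_pp(-4)=4200, F_pp(1)=-450, F_pp(3)=210, F_pp(4)=-360; F_qq(0)=-18, F_qq(1)=18.
Local maxima occur where both diagonal entries negative: (1, 0), (4, 0). Count: 2.

2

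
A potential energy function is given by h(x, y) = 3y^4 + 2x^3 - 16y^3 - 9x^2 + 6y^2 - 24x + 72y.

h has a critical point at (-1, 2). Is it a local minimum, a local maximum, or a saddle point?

local maximum

The mixed partial ∂²h/∂x∂y is 0, so the Hessian at any point is diag(h_xx, h_yy) = diag(6(2x - 3), 12(3y^2 - 8y + 1)).
At (-1, 2): H = diag(-30, -36).
Both eigenvalues are negative, so H is negative definite: a local maximum.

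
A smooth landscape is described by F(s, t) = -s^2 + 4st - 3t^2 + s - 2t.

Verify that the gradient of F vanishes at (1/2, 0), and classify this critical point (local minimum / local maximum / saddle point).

saddle point

∇F = (-2s + 4t + 1, 4s - 6t - 2); substituting (1/2, 0) gives ∇F = (0, 0), so (1/2, 0) is indeed a critical point.
The Hessian of F is constant: H = [[-2, 4], [4, -6]].
det(H) = (-2)·(-6) − 4² = -4.
Since det(H) < 0, H is indefinite and the critical point is a saddle point.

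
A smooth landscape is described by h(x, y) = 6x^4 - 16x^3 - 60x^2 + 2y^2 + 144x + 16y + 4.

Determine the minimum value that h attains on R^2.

-332

h(x,y) separates as P(x) + Q(y) + 4, so its minimum is min P + min Q + 4.
P'(x) = 24(x - 3)(x - 1)(x + 2) vanishes at x ∈ {-2, 1, 3}; Q'(y) = 4y + 16 vanishes at y ∈ {-4}.
Local minima of P (where P''>0): P(-2)=-304, P(3)=-54. Local minima of Q: Q(-4)=-32.
So the global minimum of h is P(-2) + Q(-4) + 4 = -304 − 32 + 4 = -332, attained at (-2, -4).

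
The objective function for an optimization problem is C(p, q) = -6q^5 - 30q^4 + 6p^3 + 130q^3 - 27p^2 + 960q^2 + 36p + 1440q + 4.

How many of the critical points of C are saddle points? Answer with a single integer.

4

C separates as a function of p plus a function of q, so ∇C=0 decouples.
∂C/∂p = 18(p - 2)(p - 1) = 0 at p ∈ {1, 2}; ∂C/∂q = -30(q - 4)(q + 1)(q + 3)(q + 4) = 0 at q ∈ {-4, -3, -1, 4}.
The Hessian is diagonal: diag(C_pp, C_qq). Second derivatives: C_pp(1)=-18, C_pp(2)=18; C_qq(-4)=720, C_qq(-3)=-420, C_qq(-1)=900, C_qq(4)=-8400.
Saddle points occur where the two diagonal entries have opposite signs: (1, -4), (1, -1), (2, -3), (2, 4). Count: 4.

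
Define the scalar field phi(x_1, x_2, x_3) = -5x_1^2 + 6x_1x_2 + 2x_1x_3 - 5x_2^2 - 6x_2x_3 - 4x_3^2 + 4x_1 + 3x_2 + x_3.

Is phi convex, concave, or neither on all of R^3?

concave

phi is quadratic, so its Hessian is the constant matrix H = [[-10, 6, 2], [6, -10, -6], [2, -6, -8]].
Leading principal minors: -10, 64, -256.
Signs alternate −, +, − ⇒ H ≺ 0 ⇒ concave.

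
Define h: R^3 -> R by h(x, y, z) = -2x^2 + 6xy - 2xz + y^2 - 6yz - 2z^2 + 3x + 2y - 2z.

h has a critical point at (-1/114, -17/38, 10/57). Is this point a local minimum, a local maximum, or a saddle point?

The Hessian is constant: H = [[-4, 6, -2], [6, 2, -6], [-2, -6, -4]].
Leading principal minors: Δ₁ = -4, Δ₂ = -44, Δ₃ = 456.
The minors fit neither the all-positive nor the alternating-sign pattern, so H is indefinite: a saddle point.

saddle point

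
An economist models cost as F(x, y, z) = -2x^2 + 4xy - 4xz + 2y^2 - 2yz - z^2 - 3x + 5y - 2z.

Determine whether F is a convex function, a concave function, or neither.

F is quadratic, so its Hessian is the constant matrix H = [[-4, 4, -4], [4, 4, -2], [-4, -2, -2]].
Leading principal minors: -4, -32, 80.
Neither pattern holds ⇒ H is indefinite ⇒ neither convex nor concave.

neither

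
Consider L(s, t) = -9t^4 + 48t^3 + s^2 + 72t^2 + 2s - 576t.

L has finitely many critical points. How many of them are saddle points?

2

L separates as a function of s plus a function of t, so ∇L=0 decouples.
∂L/∂s = 2(s + 1) = 0 at s ∈ {-1}; ∂L/∂t = -36(t - 4)(t - 2)(t + 2) = 0 at t ∈ {-2, 2, 4}.
The Hessian is diagonal: diag(L_ss, L_tt). Second derivatives: L_ss(-1)=2; L_tt(-2)=-864, L_tt(2)=288, L_tt(4)=-432.
Saddle points occur where the two diagonal entries have opposite signs: (-1, -2), (-1, 4). Count: 2.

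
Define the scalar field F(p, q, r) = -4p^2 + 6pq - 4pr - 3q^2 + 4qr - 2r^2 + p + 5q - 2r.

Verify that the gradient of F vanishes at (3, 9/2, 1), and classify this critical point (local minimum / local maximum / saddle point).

∇F = (-8p + 6q - 4r + 1, 6p - 6q + 4r + 5, -4p + 4q - 4r - 2); substituting (3, 9/2, 1) gives ∇F = (0, 0, 0), so (3, 9/2, 1) is indeed a critical point.
The Hessian is constant: H = [[-8, 6, -4], [6, -6, 4], [-4, 4, -4]].
Leading principal minors: Δ₁ = -8, Δ₂ = 12, Δ₃ = -16.
The minors alternate sign starting negative (−, +, −), so H is negative definite: a local maximum.

local maximum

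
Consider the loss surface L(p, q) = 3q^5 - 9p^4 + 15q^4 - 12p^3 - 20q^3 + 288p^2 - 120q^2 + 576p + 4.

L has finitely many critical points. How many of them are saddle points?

L separates as a function of p plus a function of q, so ∇L=0 decouples.
∂L/∂p = -36(p - 4)(p + 1)(p + 4) = 0 at p ∈ {-4, -1, 4}; ∂L/∂q = 15q(q - 2)(q + 2)(q + 4) = 0 at q ∈ {-4, -2, 0, 2}.
The Hessian is diagonal: diag(L_pp, L_qq). Second derivatives: L_pp(-4)=-864, L_pp(-1)=540, L_pp(4)=-1440; L_qq(-4)=-720, L_qq(-2)=240, L_qq(0)=-240, L_qq(2)=720.
Saddle points occur where the two diagonal entries have opposite signs: (-4, -2), (-4, 2), (-1, -4), (-1, 0), (4, -2), (4, 2). Count: 6.

6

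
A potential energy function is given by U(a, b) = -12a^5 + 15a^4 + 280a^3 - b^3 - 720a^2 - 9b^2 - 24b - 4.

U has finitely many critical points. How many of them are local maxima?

2

U separates as a function of a plus a function of b, so ∇U=0 decouples.
∂U/∂a = -60a(a - 3)(a - 2)(a + 4) = 0 at a ∈ {-4, 0, 2, 3}; ∂U/∂b = -3(b + 2)(b + 4) = 0 at b ∈ {-4, -2}.
The Hessian is diagonal: diag(U_aa, U_bb). Second derivatives: U_aa(-4)=10080, U_aa(0)=-1440, U_aa(2)=720, U_aa(3)=-1260; U_bb(-4)=6, U_bb(-2)=-6.
Local maxima occur where both diagonal entries negative: (0, -2), (3, -2). Count: 2.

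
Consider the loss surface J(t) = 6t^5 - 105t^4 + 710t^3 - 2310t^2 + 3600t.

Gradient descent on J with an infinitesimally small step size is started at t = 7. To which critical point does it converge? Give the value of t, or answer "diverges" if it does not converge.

J'(t) = 30(t - 5)(t - 4)(t - 3)(t - 2), so J'(7) = 3600.
Gradient descent moves in the -J' direction, i.e. t is decreasing.
The nearest critical point in that direction is t = 5, where J'' = 180 > 0 (a local minimum). The iterate converges there.

5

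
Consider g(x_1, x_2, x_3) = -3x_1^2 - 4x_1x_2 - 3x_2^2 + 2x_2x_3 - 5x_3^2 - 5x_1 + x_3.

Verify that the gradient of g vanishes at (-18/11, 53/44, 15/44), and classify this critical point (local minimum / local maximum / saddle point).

∇g = (-6x_1 - 4x_2 - 5, -4x_1 - 6x_2 + 2x_3, 2x_2 - 10x_3 + 1); substituting (-18/11, 53/44, 15/44) gives ∇g = (0, 0, 0), so (-18/11, 53/44, 15/44) is indeed a critical point.
The Hessian is constant: H = [[-6, -4, 0], [-4, -6, 2], [0, 2, -10]].
Leading principal minors: Δ₁ = -6, Δ₂ = 20, Δ₃ = -176.
The minors alternate sign starting negative (−, +, −), so H is negative definite: a local maximum.

local maximum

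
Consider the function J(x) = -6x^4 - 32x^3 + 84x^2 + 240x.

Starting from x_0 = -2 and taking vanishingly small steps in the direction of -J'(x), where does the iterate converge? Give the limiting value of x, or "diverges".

J'(x) = -24(x - 2)(x + 1)(x + 5), so J'(-2) = -288.
Gradient descent moves in the -J' direction, i.e. x is increasing.
The nearest critical point in that direction is x = -1, where J'' = 288 > 0 (a local minimum). The iterate converges there.

-1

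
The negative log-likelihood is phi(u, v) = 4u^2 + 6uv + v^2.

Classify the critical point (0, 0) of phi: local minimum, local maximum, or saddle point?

saddle point

The Hessian of phi is constant: H = [[8, 6], [6, 2]].
det(H) = 8·2 − 6² = -20.
Since det(H) < 0, H is indefinite and the critical point is a saddle point.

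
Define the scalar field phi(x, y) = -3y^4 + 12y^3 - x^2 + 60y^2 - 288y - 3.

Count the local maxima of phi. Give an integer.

phi separates as a function of x plus a function of y, so ∇phi=0 decouples.
∂phi/∂x = -2x = 0 at x ∈ {0}; ∂phi/∂y = -12(y - 4)(y - 2)(y + 3) = 0 at y ∈ {-3, 2, 4}.
The Hessian is diagonal: diag(phi_xx, phi_yy). Second derivatives: phi_xx(0)=-2; phi_yy(-3)=-420, phi_yy(2)=120, phi_yy(4)=-168.
Local maxima occur where both diagonal entries negative: (0, -3), (0, 4). Count: 2.

2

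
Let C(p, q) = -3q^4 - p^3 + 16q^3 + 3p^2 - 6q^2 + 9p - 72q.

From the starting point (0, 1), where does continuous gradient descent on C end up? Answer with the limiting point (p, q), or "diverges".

C is separable, so gradient descent decouples: p follows -∂C/∂p, q follows -∂C/∂q.
∂C/∂p = -3(p - 3)(p + 1); at p=0 this is 9, so p decreases.
∂C/∂q = -12(q - 3)(q - 2)(q + 1); at q=1 this is -48, so q increases.
p converges to its nearest critical value -1 (a local min of the p-part); q converges to 2. The iterate converges to (-1, 2).

(-1, 2)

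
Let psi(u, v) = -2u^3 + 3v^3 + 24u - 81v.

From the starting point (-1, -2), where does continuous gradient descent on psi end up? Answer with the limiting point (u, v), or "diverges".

psi is separable, so gradient descent decouples: u follows -∂psi/∂u, v follows -∂psi/∂v.
∂psi/∂u = -6(u - 2)(u + 2); at u=-1 this is 18, so u decreases.
∂psi/∂v = 9(v - 3)(v + 3); at v=-2 this is -45, so v increases.
u converges to its nearest critical value -2 (a local min of the u-part); v converges to 3. The iterate converges to (-2, 3).

(-2, 3)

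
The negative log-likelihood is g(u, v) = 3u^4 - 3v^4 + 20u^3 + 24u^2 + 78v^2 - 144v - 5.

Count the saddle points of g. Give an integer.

g separates as a function of u plus a function of v, so ∇g=0 decouples.
∂g/∂u = 12u(u + 1)(u + 4) = 0 at u ∈ {-4, -1, 0}; ∂g/∂v = -12(v - 3)(v - 1)(v + 4) = 0 at v ∈ {-4, 1, 3}.
The Hessian is diagonal: diag(g_uu, g_vv). Second derivatives: g_uu(-4)=144, g_uu(-1)=-36, g_uu(0)=48; g_vv(-4)=-420, g_vv(1)=120, g_vv(3)=-168.
Saddle points occur where the two diagonal entries have opposite signs: (-4, -4), (-4, 3), (-1, 1), (0, -4), (0, 3). Count: 5.

5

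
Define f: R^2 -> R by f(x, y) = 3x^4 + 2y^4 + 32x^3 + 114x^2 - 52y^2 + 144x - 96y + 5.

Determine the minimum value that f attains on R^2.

-758

f(x,y) separates as P(x) + Q(y) + 5, so its minimum is min P + min Q + 5.
P'(x) = 12(x + 1)(x + 3)(x + 4) vanishes at x ∈ {-4, -3, -1}; Q'(y) = 8(y - 4)(y + 1)(y + 3) vanishes at y ∈ {-3, -1, 4}.
Local minima of P (where P''>0): P(-4)=-32, P(-1)=-59. Local minima of Q: Q(-3)=-18, Q(4)=-704.
So the global minimum of f is P(-1) + Q(4) + 5 = -59 − 704 + 5 = -758, attained at (-1, 4).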